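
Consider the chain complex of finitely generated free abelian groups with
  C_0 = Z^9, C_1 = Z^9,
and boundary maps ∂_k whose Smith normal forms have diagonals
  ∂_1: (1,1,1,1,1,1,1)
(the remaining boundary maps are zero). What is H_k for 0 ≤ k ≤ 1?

H_0: b_0 = 9 − 0 − 7 = 2; torsion from ∂_1 factors > 1: none. So H_0 ≅ Z^2.
H_1: b_1 = 9 − 7 − 0 = 2; torsion from ∂_2 factors > 1: none. So H_1 ≅ Z^2.

H_0 ≅ Z^2,  H_1 ≅ Z^2.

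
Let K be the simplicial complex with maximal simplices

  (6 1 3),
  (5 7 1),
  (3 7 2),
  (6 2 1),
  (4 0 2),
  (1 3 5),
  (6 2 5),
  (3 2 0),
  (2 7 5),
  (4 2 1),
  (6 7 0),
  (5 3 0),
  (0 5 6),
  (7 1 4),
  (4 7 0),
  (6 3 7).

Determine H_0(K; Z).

Take the total order 0 < 1 < 2 < 3 < 4 < 5 < 6 < 7 on the vertex set. Then K (dimension 2) consists of the simplices:

  0-simplices (8): [0], [1], [2], [3], [4], [5], [6], [7]
  1-simplices (24): (24 of them)
  2-simplices (16): [0,2,3], [0,2,4], [0,3,5], [0,4,7], [0,5,6], [0,6,7], [1,2,4], [1,2,6], [1,3,5], [1,3,6], [1,4,7], [1,5,7], [2,3,7], [2,5,6], [2,5,7], [3,6,7]

giving chain groups C_0 ≅ Z^8, C_1 ≅ Z^24, C_2 ≅ Z^16.

∂_1: C_1 → C_0 sends each edge [p,q] (with p < q) to q − p. For instance
  ∂[3,7] = [7] − [3].
The resulting 8×24 matrix has rank 7, and its Smith normal form has invariant factors (1,1,1,1,1,1,1).

The boundary map ∂_2: C_2 → C_1 acts by ∂[p,q,r] = [q,r] − [p,r] + [p,q]. For instance
  ∂[1,3,5] = [3,5] − [1,5] + [1,3],
  ∂[1,4,7] = [4,7] − [1,7] + [1,4].
The 24×16 boundary matrix has rank 15 and Smith normal form diag(1,1,1,1,1,1,1,1,1,1,1,1,1,1,1).

Computing H_k = (kernel of ∂_k) / (image of ∂_{k+1}):

  H_0: rank C_0 − rank ∂_1 = 8 − 7 = 1, and the invariant factors of ∂_1 are all 1, so H_0 ≅ Z.

H_0 = Z.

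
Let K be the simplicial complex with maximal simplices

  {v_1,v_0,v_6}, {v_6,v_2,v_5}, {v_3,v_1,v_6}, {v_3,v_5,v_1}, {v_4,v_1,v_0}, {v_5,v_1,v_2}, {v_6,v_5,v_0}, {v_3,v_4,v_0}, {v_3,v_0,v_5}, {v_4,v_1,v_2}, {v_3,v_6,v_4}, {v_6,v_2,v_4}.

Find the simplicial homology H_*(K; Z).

We work with the vertex ordering v_0 < v_1 < v_2 < v_3 < v_4 < v_5 < v_6. The simplices of K, each written with vertices in increasing order, are:

  0-simplices (7): [v_0], [v_1], [v_2], [v_3], [v_4], [v_5], [v_6]
  1-simplices (18): (18 of them)
  2-simplices (12): (12 of them)

giving chain groups C_0 ≅ Z^7, C_1 ≅ Z^18, C_2 ≅ Z^12.

Boundary ∂_1: C_1 → C_0 sends each edge [p,q] (with p < q) to q − p. For instance
  ∂[v_0,v_1] = [v_1] − [v_0].
This gives a 7×18 integer matrix of rank 6; reducing to Smith normal form yields diagonal entries (1,1,1,1,1,1).

Boundary ∂_2: C_2 → C_1 sends each 2-simplex [p,q,r] to [q,r] − [p,r] + [p,q]. For instance
  ∂[v_2,v_5,v_6] = [v_5,v_6] − [v_2,v_6] + [v_2,v_5],
  ∂[v_1,v_3,v_5] = [v_3,v_5] − [v_1,v_5] + [v_1,v_3].
The 18×12 boundary matrix has rank 12 and Smith normal form diag(1,1,1,1,1,1,1,1,1,1,1,2).

Now H_k = ker ∂_k / im ∂_{k+1}, so:

  H_0: rank C_0 − rank ∂_1 = 7 − 6 = 1, and the invariant factors of ∂_1 are all 1, so H_0 ≅ Z.
  H_1: rank ker ∂_1 − rank ∂_2 = (18 − 6) − 12 = 0, and ∂_2 has invariant factor 2 > 1, so H_1 ≅ Z/2Z.
  H_2: rank ker ∂_2 − rank ∂_3 = (12 − 12) − 0 = 0, and there is no ∂_3, so H_2 ≅ 0.

H_0 ≅ Z,  H_1 ≅ Z/2Z,  H_2 = 0.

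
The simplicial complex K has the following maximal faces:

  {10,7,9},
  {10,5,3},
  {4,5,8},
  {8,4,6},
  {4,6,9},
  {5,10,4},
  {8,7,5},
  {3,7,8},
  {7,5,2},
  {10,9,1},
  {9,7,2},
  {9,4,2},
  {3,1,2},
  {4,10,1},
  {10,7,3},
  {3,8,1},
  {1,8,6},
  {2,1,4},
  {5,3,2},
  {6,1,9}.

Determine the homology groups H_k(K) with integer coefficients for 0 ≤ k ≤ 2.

H_0 = Z,  H_1 = Z ⊕ Z_2,  H_2 = 0.

Take the total order 1 < 2 < 3 < 4 < 5 < 6 < 7 < 8 < 9 < 10 on the vertex set. Then K (dimension 2) consists of the simplices:

  0-simplices (10): [1], [2], [3], [4], [5], [6], [7], [8], [9], [10]
  1-simplices (30): (30 of them)
  2-simplices (20): (20 of them)

Hence C_0 ≅ Z^10, C_1 ≅ Z^30, C_2 ≅ Z^20.

Boundary ∂_1: C_1 → C_0 maps an edge to its endpoints' difference, ∂[p,q] = q − p.
This gives a 10×30 integer matrix of rank 9; reducing to Smith normal form yields diagonal entries (1,1,1,1,1,1,1,1,1).

∂_2: C_2 → C_1 maps a triangle to the signed sum of its edges. For instance
  ∂[3,7,8] = [7,8] − [3,8] + [3,7],
  ∂[1,6,8] = [6,8] − [1,8] + [1,6].
The 30×20 boundary matrix has rank 20 and Smith normal form diag(1,1,1,1,1,1,1,1,1,1,1,1,1,1,1,1,1,1,1,2).

Now H_k = ker ∂_k / im ∂_{k+1}, so:

  H_0: rank C_0 − rank ∂_1 = 10 − 9 = 1, and the invariant factors of ∂_1 are all 1, so H_0 = Z.
  H_1: rank ker ∂_1 − rank ∂_2 = (30 − 9) − 20 = 1, and ∂_2 has invariant factor 2 > 1, so H_1 = Z ⊕ Z_2.
  H_2: rank ker ∂_2 − rank ∂_3 = (20 − 20) − 0 = 0, and there is no ∂_3, so H_2 = 0.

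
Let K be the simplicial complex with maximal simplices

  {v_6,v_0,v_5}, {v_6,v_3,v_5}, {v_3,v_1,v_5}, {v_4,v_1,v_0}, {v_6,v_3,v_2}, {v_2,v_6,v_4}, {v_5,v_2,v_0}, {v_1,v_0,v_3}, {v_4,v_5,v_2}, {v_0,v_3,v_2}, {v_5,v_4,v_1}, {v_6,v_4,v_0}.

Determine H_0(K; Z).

We work with the vertex ordering v_0 < v_1 < v_2 < v_3 < v_4 < v_5 < v_6. The simplices of K, each written with vertices in increasing order, are:

  0-simplices (7): [v_0], [v_1], [v_2], [v_3], [v_4], [v_5], [v_6]
  1-simplices (18): (18 of them)
  2-simplices (12): (12 of them)

so the chain groups are C_0 ≅ Z^7, C_1 ≅ Z^18, C_2 ≅ Z^12.

∂_1: C_1 → C_0 maps an edge to its endpoints' difference, ∂[p,q] = q − p.
The 7×18 boundary matrix has rank 6 and Smith normal form diag(1,1,1,1,1,1).

The boundary map ∂_2: C_2 → C_1 acts by ∂[p,q,r] = [q,r] − [p,r] + [p,q]. For instance
  ∂[v_0,v_4,v_6] = [v_4,v_6] − [v_0,v_6] + [v_0,v_4],
  ∂[v_0,v_1,v_3] = [v_1,v_3] − [v_0,v_3] + [v_0,v_1].
The 18×12 boundary matrix has rank 12 and Smith normal form diag(1,1,1,1,1,1,1,1,1,1,1,2).

Reading off H_k = ker ∂_k / im ∂_{k+1}:

  H_0: rank C_0 − rank ∂_1 = 7 − 6 = 1, and the invariant factors of ∂_1 are all 1, so H_0 ≅ Z.

(K is a triangulation of the real projective plane RP^2.)

H_0 = Z.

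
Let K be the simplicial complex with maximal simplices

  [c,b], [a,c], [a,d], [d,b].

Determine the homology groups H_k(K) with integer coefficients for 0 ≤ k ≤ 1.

Order the vertices as a < b < c < d. Listing each simplex with vertices in this order, K has dimension 1 with simplices:

  0-simplices (4): a, b, c, d
  1-simplices (4): ac, ad, bc, bd

giving chain groups C_0 ≅ Z^4, C_1 ≅ Z^4.

Boundary ∂_1: C_1 → C_0 sends each edge [p,q] (with p < q) to q − p. For instance
  ∂ad = d − a.
The 4×4 boundary matrix has rank 3 and Smith normal form diag(1,1,1).

From H_k ≅ ker(∂_k) / im(∂_{k+1}) we obtain:

  H_0: rank C_0 − rank ∂_1 = 4 − 3 = 1, and the invariant factors of ∂_1 are all 1, so H_0 = Z.
  H_1: rank ker ∂_1 − rank ∂_2 = (4 − 3) − 0 = 1, and there is no ∂_2, so H_1 = Z.

As a check, the Euler characteristic is 4 − 4 = 0, which agrees with 1 − 1 = 0.

H_0 = Z,  H_1 = Z.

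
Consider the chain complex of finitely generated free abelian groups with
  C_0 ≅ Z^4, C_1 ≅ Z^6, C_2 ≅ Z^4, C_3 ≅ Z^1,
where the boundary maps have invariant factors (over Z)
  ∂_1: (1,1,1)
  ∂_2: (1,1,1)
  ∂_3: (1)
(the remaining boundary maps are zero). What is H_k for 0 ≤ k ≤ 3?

H_0: b_0 = 4 − 0 − 3 = 1; torsion from ∂_1 factors > 1: none. So H_0 = Z.
H_1: b_1 = 6 − 3 − 3 = 0; torsion from ∂_2 factors > 1: none. So H_1 = 0.
H_2: b_2 = 4 − 3 − 1 = 0; torsion from ∂_3 factors > 1: none. So H_2 = 0.
H_3: b_3 = 1 − 1 − 0 = 0; torsion from ∂_4 factors > 1: none. So H_3 = 0.

H_0 = Z,  H_1 = 0,  H_2 = 0,  H_3 = 0.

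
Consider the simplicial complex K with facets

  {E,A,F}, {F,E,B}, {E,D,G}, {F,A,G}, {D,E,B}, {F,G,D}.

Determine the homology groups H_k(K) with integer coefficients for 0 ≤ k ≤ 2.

H_0 ≅ Z,  H_1 ≅ Z,  H_2 = 0.

Fix the vertex order A < B < D < E < F < G and write every simplex with vertices in increasing order. Then dim K = 2 and the simplices of K are:

  0-simplices (6): A, B, D, E, F, G
  1-simplices (12): AE, AF, AG, BD, BE, BF, DE, DF, DG, EF, EG, FG
  2-simplices (6): AEF, AFG, BDE, BEF, DEG, DFG

Hence C_0 ≅ Z^6, C_1 ≅ Z^12, C_2 ≅ Z^6.

∂_1: C_1 → C_0 sends each edge [p,q] (with p < q) to q − p.
The 6×12 boundary matrix has rank 5 and Smith normal form diag(1,1,1,1,1).

∂_2: C_2 → C_1 sends each 2-simplex [p,q,r] to [q,r] − [p,r] + [p,q]. For instance
  ∂BDE = DE − BE + BD,
  ∂AFG = FG − AG + AF.
As a 12×6 matrix over Z this has rank 6, with invariant factors (1,1,1,1,1,1).

Computing H_k = (kernel of ∂_k) / (image of ∂_{k+1}):

  H_0: rank C_0 − rank ∂_1 = 6 − 5 = 1, and the invariant factors of ∂_1 are all 1, so H_0 = Z.
  H_1: rank ker ∂_1 − rank ∂_2 = (12 − 5) − 6 = 1, and the invariant factors of ∂_2 are all 1, so H_1 = Z.
  H_2: rank ker ∂_2 − rank ∂_3 = (6 − 6) − 0 = 0, and there is no ∂_3, so H_2 = 0.

(K is a triangulation of the cylinder S^1 x I.)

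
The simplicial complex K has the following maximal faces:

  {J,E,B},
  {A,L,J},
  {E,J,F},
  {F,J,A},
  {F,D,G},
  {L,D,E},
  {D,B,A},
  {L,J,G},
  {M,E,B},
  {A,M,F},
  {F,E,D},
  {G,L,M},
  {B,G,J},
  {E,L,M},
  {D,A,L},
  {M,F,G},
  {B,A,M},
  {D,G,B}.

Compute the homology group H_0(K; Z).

H_0 = Z.

Fix the vertex order A < B < D < E < F < G < J < L < M and write every simplex with vertices in increasing order. Then dim K = 2 and the simplices of K are:

  0-simplices (9): A, B, D, E, F, G, J, L, M
  1-simplices (27): AB, AD, AF, AJ, AL, AM, BD, BE, BG, BJ, BM, DE, DF, DG, DL, EF, EJ, EL, EM, FG, FJ, FM, GJ, GL, GM, JL, LM
  2-simplices (18): ABD, ABM, ADL, AFJ, AFM, AJL, BDG, BEJ, BEM, BGJ, DEF, DEL, DFG, EFJ, ELM, FGM, GJL, GLM

so the chain groups are C_0 ≅ Z^9, C_1 ≅ Z^27, C_2 ≅ Z^18.

∂_1: C_1 → C_0 sends each edge [p,q] (with p < q) to q − p. For instance
  ∂AD = D − A.
As a 9×27 matrix over Z this has rank 8, with invariant factors (1,1,1,1,1,1,1,1).

Boundary ∂_2: C_2 → C_1 acts by ∂[p,q,r] = [q,r] − [p,r] + [p,q]. For instance
  ∂BEM = EM − BM + BE,
  ∂FGM = GM − FM + FG.
As a 27×18 matrix over Z this has rank 17, with invariant factors (1,1,1,1,1,1,1,1,1,1,1,1,1,1,1,1,1).

Reading off H_k = ker ∂_k / im ∂_{k+1}:

  H_0: rank C_0 − rank ∂_1 = 9 − 8 = 1, and the invariant factors of ∂_1 are all 1, so H_0 = Z.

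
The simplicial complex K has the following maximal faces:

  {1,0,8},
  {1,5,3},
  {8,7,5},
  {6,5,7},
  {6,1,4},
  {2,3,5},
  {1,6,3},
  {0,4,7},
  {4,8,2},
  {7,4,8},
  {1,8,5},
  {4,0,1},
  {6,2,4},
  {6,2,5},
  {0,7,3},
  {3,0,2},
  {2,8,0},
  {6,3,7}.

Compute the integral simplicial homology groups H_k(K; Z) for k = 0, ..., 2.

H_0 ≅ Z,  H_1 ≅ Z ⊕ Z_2,  H_2 = 0.

Fix the vertex order 0 < 1 < 2 < 3 < 4 < 5 < 6 < 7 < 8 and write every simplex with vertices in increasing order. Then dim K = 2 and the simplices of K are:

  0-simplices (9): [0], [1], [2], [3], [4], [5], [6], [7], [8]
  1-simplices (27): (27 of them)
  2-simplices (18): [0,1,4], [0,1,8], [0,2,3], [0,2,8], [0,3,7], [0,4,7], [1,3,5], [1,3,6], [1,4,6], [1,5,8], [2,3,5], [2,4,6], [2,4,8], [2,5,6], [3,6,7], [4,7,8], [5,6,7], [5,7,8]

Hence C_0 ≅ Z^9, C_1 ≅ Z^27, C_2 ≅ Z^18.

Boundary ∂_1: C_1 → C_0 is given by ∂[p,q] = [q] − [p].
As a 9×27 matrix over Z this has rank 8, with invariant factors (1,1,1,1,1,1,1,1).

∂_2: C_2 → C_1 acts by ∂[p,q,r] = [q,r] − [p,r] + [p,q]. For instance
  ∂[5,6,7] = [6,7] − [5,7] + [5,6],
  ∂[0,3,7] = [3,7] − [0,7] + [0,3].
The resulting 27×18 matrix has rank 18, and its Smith normal form has invariant factors (1,1,1,1,1,1,1,1,1,1,1,1,1,1,1,1,1,2).

From H_k ≅ ker(∂_k) / im(∂_{k+1}) we obtain:

  H_0: rank C_0 − rank ∂_1 = 9 − 8 = 1, and the invariant factors of ∂_1 are all 1, so H_0 ≅ Z.
  H_1: rank ker ∂_1 − rank ∂_2 = (27 − 8) − 18 = 1, and ∂_2 has invariant factor 2 > 1, so H_1 ≅ Z ⊕ Z_2.
  H_2: rank ker ∂_2 − rank ∂_3 = (18 − 18) − 0 = 0, and there is no ∂_3, so H_2 ≅ 0.

As a check, the Euler characteristic is 9 − 27 + 18 = 0, which agrees with 1 − 1 + 0 = 0.
(K is a triangulation of the Klein bottle.)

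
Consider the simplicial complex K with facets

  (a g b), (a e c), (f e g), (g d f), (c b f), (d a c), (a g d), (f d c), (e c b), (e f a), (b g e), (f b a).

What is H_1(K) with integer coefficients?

Take the total order a < b < c < d < e < f < g on the vertex set. Then K (dimension 2) consists of the simplices:

  0-simplices (7): a, b, c, d, e, f, g
  1-simplices (18): ab, ac, ad, ae, af, ag, bc, be, bf, bg, cd, ce, cf, df, dg, ef, eg, fg
  2-simplices (12): abf, abg, acd, ace, adg, aef, bce, bcf, beg, cdf, dfg, efg

so the chain groups are C_0 ≅ Z^7, C_1 ≅ Z^18, C_2 ≅ Z^12.

Boundary ∂_1: C_1 → C_0 sends each edge [p,q] (with p < q) to q − p.
This gives a 7×18 integer matrix of rank 6; reducing to Smith normal form yields diagonal entries (1,1,1,1,1,1).

The boundary map ∂_2: C_2 → C_1 acts by ∂[p,q,r] = [q,r] − [p,r] + [p,q]. For instance
  ∂efg = fg − eg + ef,
  ∂adg = dg − ag + ad.
This gives a 18×12 integer matrix of rank 12; reducing to Smith normal form yields diagonal entries (1,1,1,1,1,1,1,1,1,1,1,2).

From H_k ≅ ker(∂_k) / im(∂_{k+1}) we obtain:

  H_1: rank ker ∂_1 − rank ∂_2 = (18 − 6) − 12 = 0, and ∂_2 has invariant factor 2 > 1, so H_1 ≅ Z/2.

H_1 ≅ Z/2.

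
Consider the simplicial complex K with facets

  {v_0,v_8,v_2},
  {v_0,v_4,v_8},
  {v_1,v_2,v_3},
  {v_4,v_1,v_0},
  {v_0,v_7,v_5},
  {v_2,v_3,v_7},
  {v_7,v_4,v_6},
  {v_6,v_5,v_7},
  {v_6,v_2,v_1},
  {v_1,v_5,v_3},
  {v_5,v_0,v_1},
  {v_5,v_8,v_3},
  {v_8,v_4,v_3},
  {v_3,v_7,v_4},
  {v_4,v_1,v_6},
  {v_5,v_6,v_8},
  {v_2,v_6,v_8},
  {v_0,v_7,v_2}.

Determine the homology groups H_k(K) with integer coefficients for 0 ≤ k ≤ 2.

Fix the vertex order v_0 < v_1 < v_2 < v_3 < v_4 < v_5 < v_6 < v_7 < v_8 and write every simplex with vertices in increasing order. Then dim K = 2 and the simplices of K are:

  0-simplices (9): [v_0], [v_1], [v_2], [v_3], [v_4], [v_5], [v_6], [v_7], [v_8]
  1-simplices (27): (27 of them)
  2-simplices (18): (18 of them)

Hence C_0 ≅ Z^9, C_1 ≅ Z^27, C_2 ≅ Z^18.

∂_1: C_1 → C_0 is given by ∂[p,q] = [q] − [p]. For instance
  ∂[v_0,v_1] = [v_1] − [v_0].
As a 9×27 matrix over Z this has rank 8, with invariant factors (1,1,1,1,1,1,1,1).

Boundary ∂_2: C_2 → C_1 acts by ∂[p,q,r] = [q,r] − [p,r] + [p,q]. For instance
  ∂[v_0,v_2,v_7] = [v_2,v_7] − [v_0,v_7] + [v_0,v_2],
  ∂[v_3,v_5,v_8] = [v_5,v_8] − [v_3,v_8] + [v_3,v_5].
The 27×18 boundary matrix has rank 17 and Smith normal form diag(1,1,1,1,1,1,1,1,1,1,1,1,1,1,1,1,1).

Computing H_k = (kernel of ∂_k) / (image of ∂_{k+1}):

  H_0: rank C_0 − rank ∂_1 = 9 − 8 = 1, and the invariant factors of ∂_1 are all 1, so H_0 = Z.
  H_1: rank ker ∂_1 − rank ∂_2 = (27 − 8) − 17 = 2, and the invariant factors of ∂_2 are all 1, so H_1 = Z^2.
  H_2: rank ker ∂_2 − rank ∂_3 = (18 − 17) − 0 = 1, and there is no ∂_3, so H_2 = Z.

(K is a triangulation of the torus T^2.)

H_0 = Z,  H_1 = Z^2,  H_2 = Z.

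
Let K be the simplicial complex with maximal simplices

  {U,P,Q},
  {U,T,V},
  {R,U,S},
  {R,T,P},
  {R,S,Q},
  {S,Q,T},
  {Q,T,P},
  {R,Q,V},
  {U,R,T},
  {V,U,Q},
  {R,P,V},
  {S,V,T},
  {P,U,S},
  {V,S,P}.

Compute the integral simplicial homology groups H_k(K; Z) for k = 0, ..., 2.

K has 7 vertices, 21 edges, 14 triangles.
rank ∂_0 = 0, rank ∂_1 = 6 ⇒ b_0 = 7 − 0 − 6 = 1; all invariant factors of ∂_1 are 1 so no torsion. So H_0 = Z.
rank ∂_1 = 6, rank ∂_2 = 13 ⇒ b_1 = 21 − 6 − 13 = 2; all invariant factors of ∂_2 are 1 so no torsion. So H_1 = Z^2.
rank ∂_2 = 13, rank ∂_3 = 0 ⇒ b_2 = 14 − 13 − 0 = 1. So H_2 = Z.

H_0 ≅ Z,  H_1 ≅ Z^2,  H_2 ≅ Z.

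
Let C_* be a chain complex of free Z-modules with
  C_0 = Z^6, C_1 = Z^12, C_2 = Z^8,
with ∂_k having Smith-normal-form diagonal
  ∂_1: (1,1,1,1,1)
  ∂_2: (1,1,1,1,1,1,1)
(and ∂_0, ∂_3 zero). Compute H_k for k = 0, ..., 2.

H_0: b_0 = 6 − 0 − 5 = 1; torsion from ∂_1 factors > 1: none. So H_0 ≅ Z.
H_1: b_1 = 12 − 5 − 7 = 0; torsion from ∂_2 factors > 1: none. So H_1 ≅ 0.
H_2: b_2 = 8 − 7 − 0 = 1; torsion from ∂_3 factors > 1: none. So H_2 ≅ Z.

H_0 ≅ Z,  H_1 = 0,  H_2 ≅ Z.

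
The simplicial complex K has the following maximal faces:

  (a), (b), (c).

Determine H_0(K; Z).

H_0 = Z^3.

Order the vertices as a < b < c. Listing each simplex with vertices in this order, K has dimension 0 with simplices:

  0-simplices (3): a, b, c

Hence C_0 ≅ Z^3.

Now H_k = ker ∂_k / im ∂_{k+1}, so:

  H_0: rank C_0 − rank ∂_1 = 3 − 0 = 3, and there is no ∂_1, so H_0 ≅ Z^3.

(K is a triangulation of a set of 3 points.)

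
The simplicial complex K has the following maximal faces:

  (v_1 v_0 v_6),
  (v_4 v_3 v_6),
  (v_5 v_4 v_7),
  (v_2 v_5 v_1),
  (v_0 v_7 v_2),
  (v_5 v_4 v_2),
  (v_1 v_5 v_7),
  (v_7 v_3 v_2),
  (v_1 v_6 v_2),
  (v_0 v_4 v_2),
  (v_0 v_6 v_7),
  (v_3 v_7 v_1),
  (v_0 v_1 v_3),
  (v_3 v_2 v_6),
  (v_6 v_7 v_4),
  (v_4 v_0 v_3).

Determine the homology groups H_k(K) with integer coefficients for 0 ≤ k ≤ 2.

Fix the vertex order v_0 < v_1 < v_2 < v_3 < v_4 < v_5 < v_6 < v_7 and write every simplex with vertices in increasing order. Then dim K = 2 and the simplices of K are:

  0-simplices (8): [v_0], [v_1], [v_2], [v_3], [v_4], [v_5], [v_6], [v_7]
  1-simplices (24): (24 of them)
  2-simplices (16): (16 of them)

giving chain groups C_0 ≅ Z^8, C_1 ≅ Z^24, C_2 ≅ Z^16.

The boundary map ∂_1: C_1 → C_0 sends each edge [p,q] (with p < q) to q − p.
The resulting 8×24 matrix has rank 7, and its Smith normal form has invariant factors (1,1,1,1,1,1,1).

∂_2: C_2 → C_1 maps a triangle to the signed sum of its edges. For instance
  ∂[v_4,v_5,v_7] = [v_5,v_7] − [v_4,v_7] + [v_4,v_5],
  ∂[v_1,v_2,v_5] = [v_2,v_5] − [v_1,v_5] + [v_1,v_2].
The resulting 24×16 matrix has rank 15, and its Smith normal form has invariant factors (1,1,1,1,1,1,1,1,1,1,1,1,1,1,1).

Computing H_k = (kernel of ∂_k) / (image of ∂_{k+1}):

  H_0: rank C_0 − rank ∂_1 = 8 − 7 = 1, and the invariant factors of ∂_1 are all 1, so H_0 = Z.
  H_1: rank ker ∂_1 − rank ∂_2 = (24 − 7) − 15 = 2, and the invariant factors of ∂_2 are all 1, so H_1 = Z^2.
  H_2: rank ker ∂_2 − rank ∂_3 = (16 − 15) − 0 = 1, and there is no ∂_3, so H_2 = Z.

(K is a triangulation of the torus T^2.)

H_0 ≅ Z,  H_1 ≅ Z^2,  H_2 ≅ Z.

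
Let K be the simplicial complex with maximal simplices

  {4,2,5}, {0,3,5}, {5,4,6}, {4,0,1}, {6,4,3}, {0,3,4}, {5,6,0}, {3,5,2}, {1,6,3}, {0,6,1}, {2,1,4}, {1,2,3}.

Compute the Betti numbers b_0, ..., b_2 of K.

b_0 = 1, b_1 = 0, b_2 = 0.

We work with the vertex ordering 0 < 1 < 2 < 3 < 4 < 5 < 6. The simplices of K, each written with vertices in increasing order, are:

  0-simplices (7): [0], [1], [2], [3], [4], [5], [6]
  1-simplices (18): [0,1], [0,3], [0,4], [0,5], [0,6], [1,2], [1,3], [1,4], [1,6], [2,3], [2,4], [2,5], [3,4], [3,5], [3,6], [4,5], [4,6], [5,6]
  2-simplices (12): [0,1,4], [0,1,6], [0,3,4], [0,3,5], [0,5,6], [1,2,3], [1,2,4], [1,3,6], [2,3,5], [2,4,5], [3,4,6], [4,5,6]

giving chain groups C_0 ≅ Z^7, C_1 ≅ Z^18, C_2 ≅ Z^12.

∂_1: C_1 → C_0 sends each edge [p,q] (with p < q) to q − p.
This gives a 7×18 integer matrix of rank 6; reducing to Smith normal form yields diagonal entries (1,1,1,1,1,1).

∂_2: C_2 → C_1 maps a triangle to the signed sum of its edges. For instance
  ∂[1,2,4] = [2,4] − [1,4] + [1,2],
  ∂[0,3,5] = [3,5] − [0,5] + [0,3].
The 18×12 boundary matrix has rank 12 and Smith normal form diag(1,1,1,1,1,1,1,1,1,1,1,2).

Reading off H_k = ker ∂_k / im ∂_{k+1}:

  H_0: rank C_0 − rank ∂_1 = 7 − 6 = 1, and the invariant factors of ∂_1 are all 1, so H_0 = Z.
  H_1: rank ker ∂_1 − rank ∂_2 = (18 − 6) − 12 = 0, and ∂_2 has invariant factor 2 > 1, so H_1 = Z/2.
  H_2: rank ker ∂_2 − rank ∂_3 = (12 − 12) − 0 = 0, and there is no ∂_3, so H_2 = 0.

(K is a triangulation of the real projective plane RP^2.)

Hence the Betti numbers are b_0 = 1, b_1 = 0, b_2 = 0.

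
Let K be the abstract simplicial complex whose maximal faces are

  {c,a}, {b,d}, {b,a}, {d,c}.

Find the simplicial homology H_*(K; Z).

K has 4 vertices, 4 edges.
rank ∂_0 = 0, rank ∂_1 = 3 ⇒ b_0 = 4 − 0 − 3 = 1; all invariant factors of ∂_1 are 1 so no torsion. So H_0 ≅ Z.
rank ∂_1 = 3, rank ∂_2 = 0 ⇒ b_1 = 4 − 3 − 0 = 1. So H_1 ≅ Z.

H_0 = Z,  H_1 = Z.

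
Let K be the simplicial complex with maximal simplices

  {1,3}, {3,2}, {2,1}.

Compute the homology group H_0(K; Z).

Take the total order 1 < 2 < 3 on the vertex set. Then K (dimension 1) consists of the simplices:

  0-simplices (3): [1], [2], [3]
  1-simplices (3): [1,2], [1,3], [2,3]

Hence C_0 ≅ Z^3, C_1 ≅ Z^3.

∂_1: C_1 → C_0 sends each edge [p,q] (with p < q) to q − p. For instance
  ∂[2,3] = [3] − [2].
As a 3×3 matrix over Z this has rank 2, with invariant factors (1,1).

Now H_k = ker ∂_k / im ∂_{k+1}, so:

  H_0: rank C_0 − rank ∂_1 = 3 − 2 = 1, and the invariant factors of ∂_1 are all 1, so H_0 ≅ Z.

(K is a triangulation of the circle S^1.)

H_0 ≅ Z.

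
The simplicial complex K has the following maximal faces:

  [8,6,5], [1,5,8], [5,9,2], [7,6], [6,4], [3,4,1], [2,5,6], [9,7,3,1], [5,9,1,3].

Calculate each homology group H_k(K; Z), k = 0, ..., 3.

Fix the vertex order 1 < 2 < 3 < 4 < 5 < 6 < 7 < 8 < 9 and write every simplex with vertices in increasing order. Then dim K = 3 and the simplices of K are:

  0-simplices (9): [1], [2], [3], [4], [5], [6], [7], [8], [9]
  1-simplices (20): [1,3], [1,4], [1,5], [1,7], [1,8], [1,9], [2,5], [2,6], [2,9], [3,4], [3,5], [3,7], [3,9], [4,6], [5,6], [5,8], [5,9], [6,7], [6,8], [7,9]
  2-simplices (12): [1,3,4], [1,3,5], [1,3,7], [1,3,9], [1,5,8], [1,5,9], [1,7,9], [2,5,6], [2,5,9], [3,5,9], [3,7,9], [5,6,8]
  3-simplices (2): [1,3,5,9], [1,3,7,9]

Hence C_0 ≅ Z^9, C_1 ≅ Z^20, C_2 ≅ Z^12, C_3 ≅ Z^2.

Boundary ∂_1: C_1 → C_0 sends each edge [p,q] (with p < q) to q − p.
This gives a 9×20 integer matrix of rank 8; reducing to Smith normal form yields diagonal entries (1,1,1,1,1,1,1,1).

∂_2: C_2 → C_1 maps a triangle to the signed sum of its edges. For instance
  ∂[1,3,5] = [3,5] − [1,5] + [1,3],
  ∂[3,7,9] = [7,9] − [3,9] + [3,7].
This gives a 20×12 integer matrix of rank 10; reducing to Smith normal form yields diagonal entries (1,1,1,1,1,1,1,1,1,1).

∂_3: C_3 → C_2 sends each 3-simplex σ to the alternating sum Σ_i (−1)^i (σ with its i-th vertex removed). For instance
  ∂[1,3,5,9] = [3,5,9] − [1,5,9] + [1,3,9] − [1,3,5],
  ∂[1,3,7,9] = [3,7,9] − [1,7,9] + [1,3,9] − [1,3,7].
This gives a 12×2 integer matrix of rank 2; reducing to Smith normal form yields diagonal entries (1,1).

Computing H_k = (kernel of ∂_k) / (image of ∂_{k+1}):

  H_0: rank C_0 − rank ∂_1 = 9 − 8 = 1, and the invariant factors of ∂_1 are all 1, so H_0 ≅ Z.
  H_1: rank ker ∂_1 − rank ∂_2 = (20 − 8) − 10 = 2, and the invariant factors of ∂_2 are all 1, so H_1 ≅ Z^2.
  H_2: rank ker ∂_2 − rank ∂_3 = (12 − 10) − 2 = 0, and the invariant factors of ∂_3 are all 1, so H_2 ≅ 0.
  H_3: rank ker ∂_3 − rank ∂_4 = (2 − 2) − 0 = 0, and there is no ∂_4, so H_3 ≅ 0.

As a check, the Euler characteristic is 9 − 20 + 12 − 2 = -1, which agrees with 1 − 2 + 0 − 0 = -1.

H_0 ≅ Z,  H_1 ≅ Z^2,  H_2 = 0,  H_3 = 0.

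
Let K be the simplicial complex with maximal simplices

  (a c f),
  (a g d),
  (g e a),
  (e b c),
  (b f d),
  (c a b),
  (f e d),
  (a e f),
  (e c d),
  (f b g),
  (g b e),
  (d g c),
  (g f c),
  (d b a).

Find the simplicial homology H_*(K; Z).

H_0 = Z,  H_1 = Z^2,  H_2 = Z.

Take the total order a < b < c < d < e < f < g on the vertex set. Then K (dimension 2) consists of the simplices:

  0-simplices (7): a, b, c, d, e, f, g
  1-simplices (21): ab, ac, ad, ae, af, ag, bc, bd, be, bf, bg, cd, ce, cf, cg, de, df, dg, ef, eg, fg
  2-simplices (14): abc, abd, acf, adg, aef, aeg, bce, bdf, beg, bfg, cde, cdg, cfg, def

Hence C_0 ≅ Z^7, C_1 ≅ Z^21, C_2 ≅ Z^14.

∂_1: C_1 → C_0 maps an edge to its endpoints' difference, ∂[p,q] = q − p.
This gives a 7×21 integer matrix of rank 6; reducing to Smith normal form yields diagonal entries (1,1,1,1,1,1).

Boundary ∂_2: C_2 → C_1 acts by ∂[p,q,r] = [q,r] − [p,r] + [p,q]. For instance
  ∂abc = bc − ac + ab,
  ∂beg = eg − bg + be.
The 21×14 boundary matrix has rank 13 and Smith normal form diag(1,1,1,1,1,1,1,1,1,1,1,1,1).

From H_k ≅ ker(∂_k) / im(∂_{k+1}) we obtain:

  H_0: rank C_0 − rank ∂_1 = 7 − 6 = 1, and the invariant factors of ∂_1 are all 1, so H_0 ≅ Z.
  H_1: rank ker ∂_1 − rank ∂_2 = (21 − 6) − 13 = 2, and the invariant factors of ∂_2 are all 1, so H_1 ≅ Z^2.
  H_2: rank ker ∂_2 − rank ∂_3 = (14 − 13) − 0 = 1, and there is no ∂_3, so H_2 ≅ Z.

As a check, the Euler characteristic is 7 − 21 + 14 = 0, which agrees with 1 − 2 + 1 = 0.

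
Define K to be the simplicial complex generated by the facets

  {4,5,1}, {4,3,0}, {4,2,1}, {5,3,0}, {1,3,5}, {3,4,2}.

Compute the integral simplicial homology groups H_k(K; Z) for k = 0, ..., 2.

Take the total order 0 < 1 < 2 < 3 < 4 < 5 on the vertex set. Then K (dimension 2) consists of the simplices:

  0-simplices (6): [0], [1], [2], [3], [4], [5]
  1-simplices (12): [0,3], [0,4], [0,5], [1,2], [1,3], [1,4], [1,5], [2,3], [2,4], [3,4], [3,5], [4,5]
  2-simplices (6): [0,3,4], [0,3,5], [1,2,4], [1,3,5], [1,4,5], [2,3,4]

so the chain groups are C_0 ≅ Z^6, C_1 ≅ Z^12, C_2 ≅ Z^6.

The boundary map ∂_1: C_1 → C_0 maps an edge to its endpoints' difference, ∂[p,q] = q − p. For instance
  ∂[0,4] = [4] − [0].
The 6×12 boundary matrix has rank 5 and Smith normal form diag(1,1,1,1,1).

Boundary ∂_2: C_2 → C_1 acts by ∂[p,q,r] = [q,r] − [p,r] + [p,q]. For instance
  ∂[0,3,5] = [3,5] − [0,5] + [0,3],
  ∂[2,3,4] = [3,4] − [2,4] + [2,3].
The 12×6 boundary matrix has rank 6 and Smith normal form diag(1,1,1,1,1,1).

Now H_k = ker ∂_k / im ∂_{k+1}, so:

  H_0: rank C_0 − rank ∂_1 = 6 − 5 = 1, and the invariant factors of ∂_1 are all 1, so H_0 = Z.
  H_1: rank ker ∂_1 − rank ∂_2 = (12 − 5) − 6 = 1, and the invariant factors of ∂_2 are all 1, so H_1 = Z.
  H_2: rank ker ∂_2 − rank ∂_3 = (6 − 6) − 0 = 0, and there is no ∂_3, so H_2 = 0.

H_0 = Z,  H_1 = Z,  H_2 = 0.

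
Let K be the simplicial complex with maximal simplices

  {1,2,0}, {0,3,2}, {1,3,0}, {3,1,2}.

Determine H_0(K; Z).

H_0 ≅ Z.

Order the vertices as 0 < 1 < 2 < 3. Listing each simplex with vertices in this order, K has dimension 2 with simplices:

  0-simplices (4): [0], [1], [2], [3]
  1-simplices (6): [0,1], [0,2], [0,3], [1,2], [1,3], [2,3]
  2-simplices (4): [0,1,2], [0,1,3], [0,2,3], [1,2,3]

giving chain groups C_0 ≅ Z^4, C_1 ≅ Z^6, C_2 ≅ Z^4.

∂_1: C_1 → C_0 is given by ∂[p,q] = [q] − [p].
As a 4×6 matrix over Z this has rank 3, with invariant factors (1,1,1).

Boundary ∂_2: C_2 → C_1 sends each 2-simplex [p,q,r] to [q,r] − [p,r] + [p,q]. For instance
  ∂[0,1,2] = [1,2] − [0,2] + [0,1],
  ∂[0,2,3] = [2,3] − [0,3] + [0,2].
The 6×4 boundary matrix has rank 3 and Smith normal form diag(1,1,1).

From H_k ≅ ker(∂_k) / im(∂_{k+1}) we obtain:

  H_0: rank C_0 − rank ∂_1 = 4 − 3 = 1, and the invariant factors of ∂_1 are all 1, so H_0 ≅ Z.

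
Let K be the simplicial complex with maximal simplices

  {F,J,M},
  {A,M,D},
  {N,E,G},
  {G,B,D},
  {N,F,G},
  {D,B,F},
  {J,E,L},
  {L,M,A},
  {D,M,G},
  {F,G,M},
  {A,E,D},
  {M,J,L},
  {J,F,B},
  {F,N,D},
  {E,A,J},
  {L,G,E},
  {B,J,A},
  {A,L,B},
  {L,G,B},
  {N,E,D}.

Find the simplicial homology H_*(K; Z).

Fix the vertex order A < B < D < E < F < G < J < L < M < N and write every simplex with vertices in increasing order. Then dim K = 2 and the simplices of K are:

  0-simplices (10): A, B, D, E, F, G, J, L, M, N
  1-simplices (30): AB, AD, AE, AJ, AL, AM, BD, BF, BG, BJ, BL, DE, DF, DG, DM, DN, EG, EJ, EL, EN, FG, FJ, FM, FN, GL, GM, GN, JL, JM, LM
  2-simplices (20): ABJ, ABL, ADE, ADM, AEJ, ALM, BDF, BDG, BFJ, BGL, DEN, DFN, DGM, EGL, EGN, EJL, FGM, FGN, FJM, JLM

so the chain groups are C_0 ≅ Z^10, C_1 ≅ Z^30, C_2 ≅ Z^20.

Boundary ∂_1: C_1 → C_0 maps an edge to its endpoints' difference, ∂[p,q] = q − p. For instance
  ∂DG = G − D.
The 10×30 boundary matrix has rank 9 and Smith normal form diag(1,1,1,1,1,1,1,1,1).

The boundary map ∂_2: C_2 → C_1 sends each 2-simplex [p,q,r] to [q,r] − [p,r] + [p,q]. For instance
  ∂FGM = GM − FM + FG,
  ∂DGM = GM − DM + DG.
The resulting 30×20 matrix has rank 20, and its Smith normal form has invariant factors (1,1,1,1,1,1,1,1,1,1,1,1,1,1,1,1,1,1,1,2).

Reading off H_k = ker ∂_k / im ∂_{k+1}:

  H_0: rank C_0 − rank ∂_1 = 10 − 9 = 1, and the invariant factors of ∂_1 are all 1, so H_0 ≅ Z.
  H_1: rank ker ∂_1 − rank ∂_2 = (30 − 9) − 20 = 1, and ∂_2 has invariant factor 2 > 1, so H_1 ≅ Z ⊕ Z_2.
  H_2: rank ker ∂_2 − rank ∂_3 = (20 − 20) − 0 = 0, and there is no ∂_3, so H_2 ≅ 0.

As a check, the Euler characteristic is 10 − 30 + 20 = 0, which agrees with 1 − 1 + 0 = 0.

H_0 ≅ Z,  H_1 ≅ Z ⊕ Z_2,  H_2 = 0.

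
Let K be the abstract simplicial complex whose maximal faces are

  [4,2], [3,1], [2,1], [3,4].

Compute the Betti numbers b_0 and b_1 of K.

K has 4 vertices, 4 edges.
rank ∂_0 = 0, rank ∂_1 = 3 ⇒ b_0 = 4 − 0 − 3 = 1; all invariant factors of ∂_1 are 1 so no torsion. So H_0 ≅ Z.
rank ∂_1 = 3, rank ∂_2 = 0 ⇒ b_1 = 4 − 3 − 0 = 1. So H_1 ≅ Z.

b_0 = 1, b_1 = 1.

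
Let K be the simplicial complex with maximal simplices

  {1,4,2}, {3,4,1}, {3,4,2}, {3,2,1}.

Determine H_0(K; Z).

We work with the vertex ordering 1 < 2 < 3 < 4. The simplices of K, each written with vertices in increasing order, are:

  0-simplices (4): [1], [2], [3], [4]
  1-simplices (6): [1,2], [1,3], [1,4], [2,3], [2,4], [3,4]
  2-simplices (4): [1,2,3], [1,2,4], [1,3,4], [2,3,4]

Hence C_0 ≅ Z^4, C_1 ≅ Z^6, C_2 ≅ Z^4.

∂_1: C_1 → C_0 sends each edge [p,q] (with p < q) to q − p.
The 4×6 boundary matrix has rank 3 and Smith normal form diag(1,1,1).

The boundary map ∂_2: C_2 → C_1 sends each 2-simplex [p,q,r] to [q,r] − [p,r] + [p,q]. For instance
  ∂[1,3,4] = [3,4] − [1,4] + [1,3],
  ∂[2,3,4] = [3,4] − [2,4] + [2,3].
As a 6×4 matrix over Z this has rank 3, with invariant factors (1,1,1).

Now H_k = ker ∂_k / im ∂_{k+1}, so:

  H_0: rank C_0 − rank ∂_1 = 4 − 3 = 1, and the invariant factors of ∂_1 are all 1, so H_0 ≅ Z.

H_0 = Z.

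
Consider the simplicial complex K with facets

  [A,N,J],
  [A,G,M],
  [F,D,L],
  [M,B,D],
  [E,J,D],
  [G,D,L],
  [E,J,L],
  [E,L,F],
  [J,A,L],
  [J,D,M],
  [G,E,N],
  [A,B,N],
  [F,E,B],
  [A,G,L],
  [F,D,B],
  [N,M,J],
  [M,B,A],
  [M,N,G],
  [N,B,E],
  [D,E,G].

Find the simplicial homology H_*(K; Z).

H_0 ≅ Z,  H_1 ≅ Z × Z/2,  H_2 = 0.

Fix the vertex order A < B < D < E < F < G < J < L < M < N and write every simplex with vertices in increasing order. Then dim K = 2 and the simplices of K are:

  0-simplices (10): A, B, D, E, F, G, J, L, M, N
  1-simplices (30): AB, AG, AJ, AL, AM, AN, BD, BE, BF, BM, BN, DE, DF, DG, DJ, DL, DM, EF, EG, EJ, EL, EN, FL, GL, GM, GN, JL, JM, JN, MN
  2-simplices (20): ABM, ABN, AGL, AGM, AJL, AJN, BDF, BDM, BEF, BEN, DEG, DEJ, DFL, DGL, DJM, EFL, EGN, EJL, GMN, JMN

so the chain groups are C_0 ≅ Z^10, C_1 ≅ Z^30, C_2 ≅ Z^20.

The boundary map ∂_1: C_1 → C_0 sends each edge [p,q] (with p < q) to q − p. For instance
  ∂MN = N − M.
The 10×30 boundary matrix has rank 9 and Smith normal form diag(1,1,1,1,1,1,1,1,1).

The boundary map ∂_2: C_2 → C_1 sends each 2-simplex [p,q,r] to [q,r] − [p,r] + [p,q]. For instance
  ∂ABN = BN − AN + AB,
  ∂DGL = GL − DL + DG.
This gives a 30×20 integer matrix of rank 20; reducing to Smith normal form yields diagonal entries (1,1,1,1,1,1,1,1,1,1,1,1,1,1,1,1,1,1,1,2).

Computing H_k = (kernel of ∂_k) / (image of ∂_{k+1}):

  H_0: rank C_0 − rank ∂_1 = 10 − 9 = 1, and the invariant factors of ∂_1 are all 1, so H_0 = Z.
  H_1: rank ker ∂_1 − rank ∂_2 = (30 − 9) − 20 = 1, and ∂_2 has invariant factor 2 > 1, so H_1 = Z × Z/2.
  H_2: rank ker ∂_2 − rank ∂_3 = (20 − 20) − 0 = 0, and there is no ∂_3, so H_2 = 0.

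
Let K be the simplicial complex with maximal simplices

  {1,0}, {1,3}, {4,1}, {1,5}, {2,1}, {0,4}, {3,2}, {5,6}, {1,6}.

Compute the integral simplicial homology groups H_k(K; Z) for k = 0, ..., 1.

H_0 = Z,  H_1 = Z^3.

Order the vertices as 0 < 1 < 2 < 3 < 4 < 5 < 6. Listing each simplex with vertices in this order, K has dimension 1 with simplices:

  0-simplices (7): [0], [1], [2], [3], [4], [5], [6]
  1-simplices (9): [0,1], [0,4], [1,2], [1,3], [1,4], [1,5], [1,6], [2,3], [5,6]

giving chain groups C_0 ≅ Z^7, C_1 ≅ Z^9.

Boundary ∂_1: C_1 → C_0 sends each edge [p,q] (with p < q) to q − p. For instance
  ∂[1,2] = [2] − [1].
The 7×9 boundary matrix has rank 6 and Smith normal form diag(1,1,1,1,1,1).

From H_k ≅ ker(∂_k) / im(∂_{k+1}) we obtain:

  H_0: rank C_0 − rank ∂_1 = 7 − 6 = 1, and the invariant factors of ∂_1 are all 1, so H_0 ≅ Z.
  H_1: rank ker ∂_1 − rank ∂_2 = (9 − 6) − 0 = 3, and there is no ∂_2, so H_1 ≅ Z^3.

As a check, the Euler characteristic is 7 − 9 = -2, which agrees with 1 − 3 = -2.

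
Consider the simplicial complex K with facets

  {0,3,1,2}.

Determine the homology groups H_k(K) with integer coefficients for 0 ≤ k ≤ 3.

H_0 = Z,  H_1 = 0,  H_2 = 0,  H_3 = 0.

K has 4 vertices, 6 edges, 4 triangles, 1 3-simplex.
rank ∂_0 = 0, rank ∂_1 = 3 ⇒ b_0 = 4 − 0 − 3 = 1; all invariant factors of ∂_1 are 1 so no torsion. So H_0 = Z.
rank ∂_1 = 3, rank ∂_2 = 3 ⇒ b_1 = 6 − 3 − 3 = 0; all invariant factors of ∂_2 are 1 so no torsion. So H_1 = 0.
rank ∂_2 = 3, rank ∂_3 = 1 ⇒ b_2 = 4 − 3 − 1 = 0; all invariant factors of ∂_3 are 1 so no torsion. So H_2 = 0.
rank ∂_3 = 1, rank ∂_4 = 0 ⇒ b_3 = 1 − 1 − 0 = 0. So H_3 = 0.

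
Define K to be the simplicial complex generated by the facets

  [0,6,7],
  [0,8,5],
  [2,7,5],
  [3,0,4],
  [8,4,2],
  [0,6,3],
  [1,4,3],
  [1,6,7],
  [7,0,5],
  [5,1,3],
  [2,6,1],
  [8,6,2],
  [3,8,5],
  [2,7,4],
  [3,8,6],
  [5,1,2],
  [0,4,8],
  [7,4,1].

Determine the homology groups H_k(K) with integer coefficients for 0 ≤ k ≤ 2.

Fix the vertex order 0 < 1 < 2 < 3 < 4 < 5 < 6 < 7 < 8 and write every simplex with vertices in increasing order. Then dim K = 2 and the simplices of K are:

  0-simplices (9): [0], [1], [2], [3], [4], [5], [6], [7], [8]
  1-simplices (27): (27 of them)
  2-simplices (18): [0,3,4], [0,3,6], [0,4,8], [0,5,7], [0,5,8], [0,6,7], [1,2,5], [1,2,6], [1,3,4], [1,3,5], [1,4,7], [1,6,7], [2,4,7], [2,4,8], [2,5,7], [2,6,8], [3,5,8], [3,6,8]

so the chain groups are C_0 ≅ Z^9, C_1 ≅ Z^27, C_2 ≅ Z^18.

∂_1: C_1 → C_0 maps an edge to its endpoints' difference, ∂[p,q] = q − p. For instance
  ∂[1,6] = [6] − [1].
This gives a 9×27 integer matrix of rank 8; reducing to Smith normal form yields diagonal entries (1,1,1,1,1,1,1,1).

∂_2: C_2 → C_1 sends each 2-simplex [p,q,r] to [q,r] − [p,r] + [p,q]. For instance
  ∂[1,3,4] = [3,4] − [1,4] + [1,3],
  ∂[0,6,7] = [6,7] − [0,7] + [0,6].
The resulting 27×18 matrix has rank 18, and its Smith normal form has invariant factors (1,1,1,1,1,1,1,1,1,1,1,1,1,1,1,1,1,2).

Computing H_k = (kernel of ∂_k) / (image of ∂_{k+1}):

  H_0: rank C_0 − rank ∂_1 = 9 − 8 = 1, and the invariant factors of ∂_1 are all 1, so H_0 ≅ Z.
  H_1: rank ker ∂_1 − rank ∂_2 = (27 − 8) − 18 = 1, and ∂_2 has invariant factor 2 > 1, so H_1 ≅ Z ⊕ Z/2.
  H_2: rank ker ∂_2 − rank ∂_3 = (18 − 18) − 0 = 0, and there is no ∂_3, so H_2 ≅ 0.

As a check, the Euler characteristic is 9 − 27 + 18 = 0, which agrees with 1 − 1 + 0 = 0.
(K is a triangulation of the Klein bottle.)

H_0 = Z,  H_1 = Z ⊕ Z/2,  H_2 = 0.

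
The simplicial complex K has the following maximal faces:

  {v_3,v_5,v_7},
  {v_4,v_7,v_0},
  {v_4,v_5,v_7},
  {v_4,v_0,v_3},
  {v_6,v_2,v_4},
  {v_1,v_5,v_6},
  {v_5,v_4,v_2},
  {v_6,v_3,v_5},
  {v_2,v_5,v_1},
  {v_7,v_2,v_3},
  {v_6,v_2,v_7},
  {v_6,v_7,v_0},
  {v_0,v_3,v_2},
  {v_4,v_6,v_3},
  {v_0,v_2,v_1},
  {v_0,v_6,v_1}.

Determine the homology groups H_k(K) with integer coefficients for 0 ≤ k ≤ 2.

We work with the vertex ordering v_0 < v_1 < v_2 < v_3 < v_4 < v_5 < v_6 < v_7. The simplices of K, each written with vertices in increasing order, are:

  0-simplices (8): [v_0], [v_1], [v_2], [v_3], [v_4], [v_5], [v_6], [v_7]
  1-simplices (24): (24 of them)
  2-simplices (16): (16 of them)

Hence C_0 ≅ Z^8, C_1 ≅ Z^24, C_2 ≅ Z^16.

∂_1: C_1 → C_0 maps an edge to its endpoints' difference, ∂[p,q] = q − p. For instance
  ∂[v_4,v_7] = [v_7] − [v_4].
The 8×24 boundary matrix has rank 7 and Smith normal form diag(1,1,1,1,1,1,1).

∂_2: C_2 → C_1 sends each 2-simplex [p,q,r] to [q,r] − [p,r] + [p,q]. For instance
  ∂[v_0,v_4,v_7] = [v_4,v_7] − [v_0,v_7] + [v_0,v_4],
  ∂[v_0,v_1,v_6] = [v_1,v_6] − [v_0,v_6] + [v_0,v_1].
The resulting 24×16 matrix has rank 15, and its Smith normal form has invariant factors (1,1,1,1,1,1,1,1,1,1,1,1,1,1,1).

Computing H_k = (kernel of ∂_k) / (image of ∂_{k+1}):

  H_0: rank C_0 − rank ∂_1 = 8 − 7 = 1, and the invariant factors of ∂_1 are all 1, so H_0 = Z.
  H_1: rank ker ∂_1 − rank ∂_2 = (24 − 7) − 15 = 2, and the invariant factors of ∂_2 are all 1, so H_1 = Z^2.
  H_2: rank ker ∂_2 − rank ∂_3 = (16 − 15) − 0 = 1, and there is no ∂_3, so H_2 = Z.

(K is a triangulation of the torus T^2.)

H_0 ≅ Z,  H_1 ≅ Z^2,  H_2 ≅ Z.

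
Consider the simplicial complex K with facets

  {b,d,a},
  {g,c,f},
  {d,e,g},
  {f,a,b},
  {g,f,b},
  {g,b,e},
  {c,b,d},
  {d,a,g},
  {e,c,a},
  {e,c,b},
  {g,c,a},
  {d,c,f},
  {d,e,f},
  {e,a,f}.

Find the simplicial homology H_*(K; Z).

H_0 ≅ Z,  H_1 ≅ Z^2,  H_2 ≅ Z.

Order the vertices as a < b < c < d < e < f < g. Listing each simplex with vertices in this order, K has dimension 2 with simplices:

  0-simplices (7): a, b, c, d, e, f, g
  1-simplices (21): ab, ac, ad, ae, af, ag, bc, bd, be, bf, bg, cd, ce, cf, cg, de, df, dg, ef, eg, fg
  2-simplices (14): abd, abf, ace, acg, adg, aef, bcd, bce, beg, bfg, cdf, cfg, def, deg

Hence C_0 ≅ Z^7, C_1 ≅ Z^21, C_2 ≅ Z^14.

∂_1: C_1 → C_0 sends each edge [p,q] (with p < q) to q − p. For instance
  ∂ce = e − c.
As a 7×21 matrix over Z this has rank 6, with invariant factors (1,1,1,1,1,1).

∂_2: C_2 → C_1 acts by ∂[p,q,r] = [q,r] − [p,r] + [p,q]. For instance
  ∂def = ef − df + de,
  ∂bce = ce − be + bc.
The resulting 21×14 matrix has rank 13, and its Smith normal form has invariant factors (1,1,1,1,1,1,1,1,1,1,1,1,1).

From H_k ≅ ker(∂_k) / im(∂_{k+1}) we obtain:

  H_0: rank C_0 − rank ∂_1 = 7 − 6 = 1, and the invariant factors of ∂_1 are all 1, so H_0 ≅ Z.
  H_1: rank ker ∂_1 − rank ∂_2 = (21 − 6) − 13 = 2, and the invariant factors of ∂_2 are all 1, so H_1 ≅ Z^2.
  H_2: rank ker ∂_2 − rank ∂_3 = (14 − 13) − 0 = 1, and there is no ∂_3, so H_2 ≅ Z.

As a check, the Euler characteristic is 7 − 21 + 14 = 0, which agrees with 1 − 2 + 1 = 0.
(K is a triangulation of the torus T^2.)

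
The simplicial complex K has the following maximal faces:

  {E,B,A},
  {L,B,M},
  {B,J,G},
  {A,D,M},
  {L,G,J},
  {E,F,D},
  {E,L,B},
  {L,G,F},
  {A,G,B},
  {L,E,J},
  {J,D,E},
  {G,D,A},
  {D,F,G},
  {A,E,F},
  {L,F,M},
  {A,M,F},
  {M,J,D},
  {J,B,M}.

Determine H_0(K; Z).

We work with the vertex ordering A < B < D < E < F < G < J < L < M. The simplices of K, each written with vertices in increasing order, are:

  0-simplices (9): A, B, D, E, F, G, J, L, M
  1-simplices (27): AB, AD, AE, AF, AG, AM, BE, BG, BJ, BL, BM, DE, DF, DG, DJ, DM, EF, EJ, EL, FG, FL, FM, GJ, GL, JL, JM, LM
  2-simplices (18): ABE, ABG, ADG, ADM, AEF, AFM, BEL, BGJ, BJM, BLM, DEF, DEJ, DFG, DJM, EJL, FGL, FLM, GJL

giving chain groups C_0 ≅ Z^9, C_1 ≅ Z^27, C_2 ≅ Z^18.

∂_1: C_1 → C_0 sends each edge [p,q] (with p < q) to q − p. For instance
  ∂BL = L − B.
This gives a 9×27 integer matrix of rank 8; reducing to Smith normal form yields diagonal entries (1,1,1,1,1,1,1,1).

∂_2: C_2 → C_1 acts by ∂[p,q,r] = [q,r] − [p,r] + [p,q]. For instance
  ∂AFM = FM − AM + AF,
  ∂BJM = JM − BM + BJ.
The resulting 27×18 matrix has rank 18, and its Smith normal form has invariant factors (1,1,1,1,1,1,1,1,1,1,1,1,1,1,1,1,1,2).

Now H_k = ker ∂_k / im ∂_{k+1}, so:

  H_0: rank C_0 − rank ∂_1 = 9 − 8 = 1, and the invariant factors of ∂_1 are all 1, so H_0 ≅ Z.

(K is a triangulation of the Klein bottle.)

H_0 ≅ Z.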